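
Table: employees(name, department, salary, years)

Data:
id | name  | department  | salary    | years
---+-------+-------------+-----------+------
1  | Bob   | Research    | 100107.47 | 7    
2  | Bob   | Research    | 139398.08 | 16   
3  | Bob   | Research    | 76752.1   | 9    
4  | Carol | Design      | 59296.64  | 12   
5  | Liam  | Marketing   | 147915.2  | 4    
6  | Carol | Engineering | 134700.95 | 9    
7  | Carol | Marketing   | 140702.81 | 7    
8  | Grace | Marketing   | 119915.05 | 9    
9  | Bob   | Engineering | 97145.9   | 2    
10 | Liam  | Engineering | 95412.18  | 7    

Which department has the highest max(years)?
SELECT department, MAX(years) as val
FROM employees
GROUP BY department
ORDER BY val DESC
LIMIT 1

Result: Research with max(years) = 16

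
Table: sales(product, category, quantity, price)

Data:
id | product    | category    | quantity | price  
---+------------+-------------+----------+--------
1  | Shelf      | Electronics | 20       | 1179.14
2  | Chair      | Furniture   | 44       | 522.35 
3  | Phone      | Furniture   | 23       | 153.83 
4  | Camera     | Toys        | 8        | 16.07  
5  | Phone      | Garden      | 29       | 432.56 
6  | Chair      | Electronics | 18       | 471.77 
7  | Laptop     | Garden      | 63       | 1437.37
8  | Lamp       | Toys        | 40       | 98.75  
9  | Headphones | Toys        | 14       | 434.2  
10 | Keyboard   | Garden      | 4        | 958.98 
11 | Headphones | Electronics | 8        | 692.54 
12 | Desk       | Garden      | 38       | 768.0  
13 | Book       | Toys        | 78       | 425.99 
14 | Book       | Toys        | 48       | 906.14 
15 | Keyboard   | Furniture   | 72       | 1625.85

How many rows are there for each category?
SELECT category, COUNT(*) as count
FROM sales
GROUP BY category

Result:
  Electronics: 3
  Furniture: 3
  Garden: 4
  Toys: 5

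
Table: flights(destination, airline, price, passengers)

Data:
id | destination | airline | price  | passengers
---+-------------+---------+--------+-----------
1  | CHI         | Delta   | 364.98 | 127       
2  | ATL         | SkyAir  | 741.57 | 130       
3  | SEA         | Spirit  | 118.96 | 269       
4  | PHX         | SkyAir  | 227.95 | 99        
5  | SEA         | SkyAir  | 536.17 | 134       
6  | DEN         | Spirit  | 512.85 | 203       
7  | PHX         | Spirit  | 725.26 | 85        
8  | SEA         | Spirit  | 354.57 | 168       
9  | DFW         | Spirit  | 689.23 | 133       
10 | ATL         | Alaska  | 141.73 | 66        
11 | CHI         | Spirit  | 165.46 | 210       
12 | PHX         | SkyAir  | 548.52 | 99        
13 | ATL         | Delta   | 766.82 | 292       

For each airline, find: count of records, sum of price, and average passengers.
SELECT airline,
       COUNT(*) as cnt,
       SUM(price) as total_price,
       AVG(passengers) as avg_passengers
FROM flights
GROUP BY airline

Result:
  Alaska: 1 records, 141.73 total price, 66.00 avg passengers
  Delta: 2 records, 1131.80 total price, 209.50 avg passengers
  SkyAir: 4 records, 2054.21 total price, 115.50 avg passengers
  Spirit: 6 records, 2566.33 total price, 178.00 avg passengers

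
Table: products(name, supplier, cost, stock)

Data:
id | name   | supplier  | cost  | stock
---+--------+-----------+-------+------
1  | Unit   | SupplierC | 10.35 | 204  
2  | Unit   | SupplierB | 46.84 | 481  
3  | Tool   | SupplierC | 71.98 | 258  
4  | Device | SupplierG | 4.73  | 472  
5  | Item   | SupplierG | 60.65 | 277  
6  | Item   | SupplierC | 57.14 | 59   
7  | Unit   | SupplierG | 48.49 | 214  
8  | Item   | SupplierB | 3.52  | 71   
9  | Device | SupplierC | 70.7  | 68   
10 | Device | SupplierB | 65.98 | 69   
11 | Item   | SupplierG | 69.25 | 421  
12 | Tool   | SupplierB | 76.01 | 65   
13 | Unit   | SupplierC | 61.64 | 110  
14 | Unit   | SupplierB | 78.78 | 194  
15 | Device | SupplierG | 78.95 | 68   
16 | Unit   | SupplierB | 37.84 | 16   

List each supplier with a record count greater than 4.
SELECT supplier, COUNT(*) as cnt
FROM products
GROUP BY supplier
HAVING COUNT(*) > 4

Result:
  SupplierB: 6
  SupplierC: 5
  SupplierG: 5

Note: HAVING filters groups after aggregation, WHERE filters rows before.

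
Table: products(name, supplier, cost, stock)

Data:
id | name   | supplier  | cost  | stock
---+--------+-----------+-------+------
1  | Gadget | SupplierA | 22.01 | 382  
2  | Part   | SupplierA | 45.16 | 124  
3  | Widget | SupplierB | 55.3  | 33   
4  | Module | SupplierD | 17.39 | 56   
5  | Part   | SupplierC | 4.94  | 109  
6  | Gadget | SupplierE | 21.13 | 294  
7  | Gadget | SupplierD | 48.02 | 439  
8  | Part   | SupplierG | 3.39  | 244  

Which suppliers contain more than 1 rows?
SELECT supplier, COUNT(*) as cnt
FROM products
GROUP BY supplier
HAVING COUNT(*) > 1

Result:
  SupplierA: 2
  SupplierD: 2

Note: HAVING filters groups after aggregation, WHERE filters rows before.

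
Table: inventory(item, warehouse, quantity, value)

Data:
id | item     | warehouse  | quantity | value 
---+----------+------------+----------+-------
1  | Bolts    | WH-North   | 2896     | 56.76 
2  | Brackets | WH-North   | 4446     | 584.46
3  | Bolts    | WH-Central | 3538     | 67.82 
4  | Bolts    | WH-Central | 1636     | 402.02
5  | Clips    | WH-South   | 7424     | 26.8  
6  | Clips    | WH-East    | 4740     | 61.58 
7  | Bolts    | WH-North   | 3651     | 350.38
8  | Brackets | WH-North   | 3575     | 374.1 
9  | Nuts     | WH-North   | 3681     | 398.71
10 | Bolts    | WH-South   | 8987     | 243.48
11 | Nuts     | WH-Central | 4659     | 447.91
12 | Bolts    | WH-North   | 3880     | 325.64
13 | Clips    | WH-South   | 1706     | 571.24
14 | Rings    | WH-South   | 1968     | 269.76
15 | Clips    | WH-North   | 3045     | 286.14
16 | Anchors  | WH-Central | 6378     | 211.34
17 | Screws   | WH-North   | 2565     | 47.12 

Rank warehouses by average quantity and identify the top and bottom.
SELECT warehouse, AVG(quantity)
FROM inventory
GROUP BY warehouse
ORDER BY AVG(quantity)

All groups:
  WH-North: 3467.38
  WH-Central: 4052.75
  WH-East: 4740.00
  WH-South: 5021.25

Highest: WH-South (5021.25)
Lowest: WH-North (3467.38)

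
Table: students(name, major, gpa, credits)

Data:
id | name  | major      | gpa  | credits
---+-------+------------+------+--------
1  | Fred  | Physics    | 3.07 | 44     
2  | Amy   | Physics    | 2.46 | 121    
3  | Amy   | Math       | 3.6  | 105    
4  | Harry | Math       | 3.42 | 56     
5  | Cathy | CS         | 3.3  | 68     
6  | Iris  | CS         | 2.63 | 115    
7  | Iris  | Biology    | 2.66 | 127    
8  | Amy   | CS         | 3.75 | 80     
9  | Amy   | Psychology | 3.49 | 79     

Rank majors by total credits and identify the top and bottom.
SELECT major, SUM(credits)
FROM students
GROUP BY major
ORDER BY SUM(credits)

All groups:
  Psychology: 79
  Biology: 127
  Math: 161
  Physics: 165
  CS: 263

Highest: CS (263)
Lowest: Psychology (79)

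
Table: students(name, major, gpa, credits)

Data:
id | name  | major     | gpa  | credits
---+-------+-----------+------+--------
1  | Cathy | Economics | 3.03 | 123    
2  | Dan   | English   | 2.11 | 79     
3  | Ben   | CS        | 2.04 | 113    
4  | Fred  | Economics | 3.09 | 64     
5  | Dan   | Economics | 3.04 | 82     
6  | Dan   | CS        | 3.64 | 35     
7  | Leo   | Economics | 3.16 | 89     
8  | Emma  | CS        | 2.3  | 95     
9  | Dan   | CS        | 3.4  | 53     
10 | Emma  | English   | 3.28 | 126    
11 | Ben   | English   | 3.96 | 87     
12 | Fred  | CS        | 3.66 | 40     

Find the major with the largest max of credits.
SELECT major, MAX(credits) as val
FROM students
GROUP BY major
ORDER BY val DESC
LIMIT 1

Result: English with max(credits) = 126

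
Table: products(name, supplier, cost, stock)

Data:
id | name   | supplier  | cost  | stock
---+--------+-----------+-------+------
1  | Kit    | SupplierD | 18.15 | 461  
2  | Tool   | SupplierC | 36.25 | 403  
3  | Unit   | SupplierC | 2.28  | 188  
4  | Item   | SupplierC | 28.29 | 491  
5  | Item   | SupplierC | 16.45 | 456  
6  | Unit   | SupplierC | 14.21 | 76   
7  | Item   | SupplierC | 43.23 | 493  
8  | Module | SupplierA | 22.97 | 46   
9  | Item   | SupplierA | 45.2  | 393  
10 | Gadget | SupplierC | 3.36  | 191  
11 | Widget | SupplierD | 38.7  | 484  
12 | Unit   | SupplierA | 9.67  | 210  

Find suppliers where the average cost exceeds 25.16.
SELECT supplier, AVG(cost)
FROM products
GROUP BY supplier
HAVING AVG(cost) > 25.16

Result:
  SupplierA: avg=25.95
  SupplierD: avg=28.43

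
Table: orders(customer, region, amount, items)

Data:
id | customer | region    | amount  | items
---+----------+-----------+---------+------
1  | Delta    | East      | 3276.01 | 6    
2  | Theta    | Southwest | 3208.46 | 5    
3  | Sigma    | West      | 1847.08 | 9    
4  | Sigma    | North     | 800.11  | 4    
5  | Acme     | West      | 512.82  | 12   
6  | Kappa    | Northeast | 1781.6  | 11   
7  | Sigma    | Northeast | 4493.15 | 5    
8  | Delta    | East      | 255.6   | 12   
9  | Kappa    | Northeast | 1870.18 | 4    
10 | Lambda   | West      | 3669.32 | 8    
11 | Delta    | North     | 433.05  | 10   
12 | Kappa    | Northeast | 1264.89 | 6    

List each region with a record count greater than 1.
SELECT region, COUNT(*) as cnt
FROM orders
GROUP BY region
HAVING COUNT(*) > 1

Result:
  East: 2
  North: 2
  Northeast: 4
  West: 3

Note: HAVING filters groups after aggregation, WHERE filters rows before.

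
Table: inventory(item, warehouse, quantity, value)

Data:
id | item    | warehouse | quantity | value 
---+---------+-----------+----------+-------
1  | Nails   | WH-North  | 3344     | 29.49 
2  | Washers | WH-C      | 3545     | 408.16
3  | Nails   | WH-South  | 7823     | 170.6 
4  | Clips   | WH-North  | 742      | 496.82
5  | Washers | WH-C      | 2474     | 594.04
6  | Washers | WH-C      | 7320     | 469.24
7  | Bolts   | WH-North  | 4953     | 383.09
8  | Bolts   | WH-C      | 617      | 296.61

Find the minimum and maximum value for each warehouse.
SELECT warehouse, MIN(value), MAX(value)
FROM inventory
GROUP BY warehouse

Result:
  WH-C: min=296.61, max=594.04
  WH-North: min=29.49, max=496.82
  WH-South: min=170.60, max=170.60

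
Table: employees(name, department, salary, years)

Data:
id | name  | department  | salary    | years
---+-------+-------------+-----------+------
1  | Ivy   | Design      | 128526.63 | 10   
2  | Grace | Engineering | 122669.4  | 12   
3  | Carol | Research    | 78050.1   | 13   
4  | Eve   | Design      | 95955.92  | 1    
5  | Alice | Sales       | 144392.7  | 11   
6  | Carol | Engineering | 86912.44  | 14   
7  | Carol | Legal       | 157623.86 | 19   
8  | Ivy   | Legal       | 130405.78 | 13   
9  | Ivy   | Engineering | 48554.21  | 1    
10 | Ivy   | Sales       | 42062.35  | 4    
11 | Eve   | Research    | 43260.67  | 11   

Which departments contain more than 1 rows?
SELECT department, COUNT(*) as cnt
FROM employees
GROUP BY department
HAVING COUNT(*) > 1

Result:
  Design: 2
  Engineering: 3
  Legal: 2
  Research: 2
  Sales: 2

Note: HAVING filters groups after aggregation, WHERE filters rows before.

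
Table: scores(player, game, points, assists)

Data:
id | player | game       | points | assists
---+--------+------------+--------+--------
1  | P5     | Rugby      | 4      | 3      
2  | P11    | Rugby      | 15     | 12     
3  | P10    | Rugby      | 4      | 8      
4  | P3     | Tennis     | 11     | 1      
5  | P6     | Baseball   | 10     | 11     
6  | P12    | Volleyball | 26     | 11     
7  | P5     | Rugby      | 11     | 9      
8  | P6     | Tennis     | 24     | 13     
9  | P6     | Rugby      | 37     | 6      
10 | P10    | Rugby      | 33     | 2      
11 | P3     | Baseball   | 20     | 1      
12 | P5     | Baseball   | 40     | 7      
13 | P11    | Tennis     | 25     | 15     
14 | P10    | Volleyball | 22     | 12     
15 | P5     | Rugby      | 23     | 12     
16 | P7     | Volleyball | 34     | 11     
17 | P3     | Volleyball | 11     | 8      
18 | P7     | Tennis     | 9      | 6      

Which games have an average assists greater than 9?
SELECT game, AVG(assists)
FROM scores
GROUP BY game
HAVING AVG(assists) > 9

Result:
  Volleyball: avg=10.50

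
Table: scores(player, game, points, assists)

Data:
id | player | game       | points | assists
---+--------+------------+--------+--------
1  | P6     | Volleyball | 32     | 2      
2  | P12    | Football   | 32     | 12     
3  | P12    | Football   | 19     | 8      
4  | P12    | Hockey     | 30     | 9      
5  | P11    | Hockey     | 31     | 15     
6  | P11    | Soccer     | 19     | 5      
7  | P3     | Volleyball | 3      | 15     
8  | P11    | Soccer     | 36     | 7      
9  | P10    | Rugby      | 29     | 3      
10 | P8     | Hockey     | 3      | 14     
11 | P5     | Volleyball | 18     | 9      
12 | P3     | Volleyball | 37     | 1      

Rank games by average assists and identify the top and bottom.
SELECT game, AVG(assists)
FROM scores
GROUP BY game
ORDER BY AVG(assists)

All groups:
  Rugby: 3.00
  Soccer: 6.00
  Volleyball: 6.75
  Football: 10.00
  Hockey: 12.67

Highest: Hockey (12.67)
Lowest: Rugby (3.00)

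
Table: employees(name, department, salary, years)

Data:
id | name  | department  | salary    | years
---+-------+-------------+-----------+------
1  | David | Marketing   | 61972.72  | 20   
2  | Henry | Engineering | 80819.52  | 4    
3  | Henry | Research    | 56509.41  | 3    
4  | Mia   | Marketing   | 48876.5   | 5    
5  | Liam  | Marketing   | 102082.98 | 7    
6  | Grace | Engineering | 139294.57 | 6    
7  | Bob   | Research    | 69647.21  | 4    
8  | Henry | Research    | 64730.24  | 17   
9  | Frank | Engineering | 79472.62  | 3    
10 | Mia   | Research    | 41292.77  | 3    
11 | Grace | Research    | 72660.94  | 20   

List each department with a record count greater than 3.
SELECT department, COUNT(*) as cnt
FROM employees
GROUP BY department
HAVING COUNT(*) > 3

Result:
  Research: 5

Note: HAVING filters groups after aggregation, WHERE filters rows before.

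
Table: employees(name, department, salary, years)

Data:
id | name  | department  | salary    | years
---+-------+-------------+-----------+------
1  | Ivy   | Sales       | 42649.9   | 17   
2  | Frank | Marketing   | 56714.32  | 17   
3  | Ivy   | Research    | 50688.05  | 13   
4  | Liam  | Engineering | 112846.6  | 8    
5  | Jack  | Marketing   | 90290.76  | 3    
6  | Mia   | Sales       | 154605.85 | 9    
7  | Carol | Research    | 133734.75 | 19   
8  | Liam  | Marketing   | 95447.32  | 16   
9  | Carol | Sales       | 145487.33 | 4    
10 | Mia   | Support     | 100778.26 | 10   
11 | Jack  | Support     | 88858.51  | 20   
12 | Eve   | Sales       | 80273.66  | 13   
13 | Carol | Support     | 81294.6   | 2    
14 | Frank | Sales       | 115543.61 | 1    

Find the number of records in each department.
SELECT department, COUNT(*) as count
FROM employees
GROUP BY department

Result:
  Engineering: 1
  Marketing: 3
  Research: 2
  Sales: 5
  Support: 3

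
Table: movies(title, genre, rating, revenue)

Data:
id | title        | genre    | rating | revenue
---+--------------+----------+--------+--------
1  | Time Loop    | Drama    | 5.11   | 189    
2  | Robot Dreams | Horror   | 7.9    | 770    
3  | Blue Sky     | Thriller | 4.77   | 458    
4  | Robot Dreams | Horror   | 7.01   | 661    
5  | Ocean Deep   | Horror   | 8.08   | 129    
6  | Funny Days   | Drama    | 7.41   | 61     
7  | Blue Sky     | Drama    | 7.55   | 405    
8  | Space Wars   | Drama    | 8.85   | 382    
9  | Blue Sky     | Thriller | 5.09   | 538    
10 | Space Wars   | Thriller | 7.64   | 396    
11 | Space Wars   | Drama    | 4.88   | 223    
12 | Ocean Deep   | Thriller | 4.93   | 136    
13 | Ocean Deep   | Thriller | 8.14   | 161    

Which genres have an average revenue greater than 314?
SELECT genre, AVG(revenue)
FROM movies
GROUP BY genre
HAVING AVG(revenue) > 314

Result:
  Horror: avg=520.00
  Thriller: avg=337.80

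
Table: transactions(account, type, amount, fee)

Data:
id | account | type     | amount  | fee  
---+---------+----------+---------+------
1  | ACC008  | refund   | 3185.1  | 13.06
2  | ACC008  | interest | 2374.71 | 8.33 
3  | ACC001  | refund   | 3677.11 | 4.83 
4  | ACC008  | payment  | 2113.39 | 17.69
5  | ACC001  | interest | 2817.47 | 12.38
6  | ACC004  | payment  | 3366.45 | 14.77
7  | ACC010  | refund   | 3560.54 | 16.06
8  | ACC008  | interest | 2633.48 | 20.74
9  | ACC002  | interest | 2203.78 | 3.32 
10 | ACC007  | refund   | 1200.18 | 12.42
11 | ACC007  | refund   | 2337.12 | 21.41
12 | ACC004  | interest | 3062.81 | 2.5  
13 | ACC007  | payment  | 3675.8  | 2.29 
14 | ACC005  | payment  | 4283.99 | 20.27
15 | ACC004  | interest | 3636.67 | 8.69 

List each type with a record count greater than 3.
SELECT type, COUNT(*) as cnt
FROM transactions
GROUP BY type
HAVING COUNT(*) > 3

Result:
  interest: 6
  payment: 4
  refund: 5

Note: HAVING filters groups after aggregation, WHERE filters rows before.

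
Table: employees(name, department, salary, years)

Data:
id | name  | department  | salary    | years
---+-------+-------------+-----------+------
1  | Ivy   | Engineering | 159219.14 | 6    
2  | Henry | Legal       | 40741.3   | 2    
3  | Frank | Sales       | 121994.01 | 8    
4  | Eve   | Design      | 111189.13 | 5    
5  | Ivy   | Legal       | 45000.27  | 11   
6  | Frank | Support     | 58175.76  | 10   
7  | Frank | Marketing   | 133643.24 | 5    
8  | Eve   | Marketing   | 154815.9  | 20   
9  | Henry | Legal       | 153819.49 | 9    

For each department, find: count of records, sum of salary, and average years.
SELECT department,
       COUNT(*) as cnt,
       SUM(salary) as total_salary,
       AVG(years) as avg_years
FROM employees
GROUP BY department

Result:
  Design: 1 records, 111189.13 total salary, 5.00 avg years
  Engineering: 1 records, 159219.14 total salary, 6.00 avg years
  Legal: 3 records, 239561.06 total salary, 7.33 avg years
  Marketing: 2 records, 288459.14 total salary, 12.50 avg years
  Sales: 1 records, 121994.01 total salary, 8.00 avg years
  Support: 1 records, 58175.76 total salary, 10.00 avg years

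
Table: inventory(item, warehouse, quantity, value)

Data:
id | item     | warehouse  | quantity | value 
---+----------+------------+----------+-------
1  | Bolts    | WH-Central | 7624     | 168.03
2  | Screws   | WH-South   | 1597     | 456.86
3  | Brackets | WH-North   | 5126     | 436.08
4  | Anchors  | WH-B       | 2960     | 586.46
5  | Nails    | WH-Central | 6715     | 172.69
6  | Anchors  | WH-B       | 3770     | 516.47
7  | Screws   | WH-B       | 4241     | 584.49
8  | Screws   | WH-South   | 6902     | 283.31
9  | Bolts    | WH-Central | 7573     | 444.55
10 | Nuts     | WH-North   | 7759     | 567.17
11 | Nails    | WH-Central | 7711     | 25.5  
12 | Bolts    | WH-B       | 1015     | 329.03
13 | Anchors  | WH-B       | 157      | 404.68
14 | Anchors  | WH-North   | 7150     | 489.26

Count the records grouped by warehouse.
SELECT warehouse, COUNT(*) as count
FROM inventory
GROUP BY warehouse

Result:
  WH-B: 5
  WH-Central: 4
  WH-North: 3
  WH-South: 2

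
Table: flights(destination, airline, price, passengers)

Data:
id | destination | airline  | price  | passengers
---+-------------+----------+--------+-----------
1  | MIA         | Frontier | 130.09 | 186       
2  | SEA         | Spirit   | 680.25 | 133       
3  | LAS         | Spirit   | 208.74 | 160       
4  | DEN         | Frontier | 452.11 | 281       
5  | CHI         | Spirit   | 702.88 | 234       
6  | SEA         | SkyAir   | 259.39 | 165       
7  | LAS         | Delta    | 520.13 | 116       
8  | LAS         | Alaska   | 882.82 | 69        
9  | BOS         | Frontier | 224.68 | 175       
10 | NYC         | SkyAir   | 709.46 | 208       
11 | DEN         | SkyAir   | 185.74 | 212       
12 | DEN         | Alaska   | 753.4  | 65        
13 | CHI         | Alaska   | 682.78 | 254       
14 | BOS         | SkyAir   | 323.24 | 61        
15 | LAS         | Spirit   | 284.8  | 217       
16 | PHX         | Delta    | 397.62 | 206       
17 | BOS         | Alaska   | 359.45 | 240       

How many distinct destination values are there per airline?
SELECT airline, COUNT(DISTINCT destination)
FROM flights
GROUP BY airline

Result:
  Alaska: 4 distinct
  Delta: 2 distinct
  Frontier: 3 distinct
  SkyAir: 4 distinct
  Spirit: 3 distinct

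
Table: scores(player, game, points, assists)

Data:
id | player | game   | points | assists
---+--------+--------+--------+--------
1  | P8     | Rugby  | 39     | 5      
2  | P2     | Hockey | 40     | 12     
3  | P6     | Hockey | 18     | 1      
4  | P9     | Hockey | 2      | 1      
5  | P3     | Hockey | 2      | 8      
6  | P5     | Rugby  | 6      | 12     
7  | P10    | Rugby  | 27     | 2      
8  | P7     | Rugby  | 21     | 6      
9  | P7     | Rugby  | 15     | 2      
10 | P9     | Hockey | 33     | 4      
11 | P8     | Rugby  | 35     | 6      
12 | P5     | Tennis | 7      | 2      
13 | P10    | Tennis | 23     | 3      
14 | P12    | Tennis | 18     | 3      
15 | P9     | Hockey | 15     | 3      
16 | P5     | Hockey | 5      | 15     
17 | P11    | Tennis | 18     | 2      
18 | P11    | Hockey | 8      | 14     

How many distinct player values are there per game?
SELECT game, COUNT(DISTINCT player)
FROM scores
GROUP BY game

Result:
  Hockey: 6 distinct
  Rugby: 4 distinct
  Tennis: 4 distinct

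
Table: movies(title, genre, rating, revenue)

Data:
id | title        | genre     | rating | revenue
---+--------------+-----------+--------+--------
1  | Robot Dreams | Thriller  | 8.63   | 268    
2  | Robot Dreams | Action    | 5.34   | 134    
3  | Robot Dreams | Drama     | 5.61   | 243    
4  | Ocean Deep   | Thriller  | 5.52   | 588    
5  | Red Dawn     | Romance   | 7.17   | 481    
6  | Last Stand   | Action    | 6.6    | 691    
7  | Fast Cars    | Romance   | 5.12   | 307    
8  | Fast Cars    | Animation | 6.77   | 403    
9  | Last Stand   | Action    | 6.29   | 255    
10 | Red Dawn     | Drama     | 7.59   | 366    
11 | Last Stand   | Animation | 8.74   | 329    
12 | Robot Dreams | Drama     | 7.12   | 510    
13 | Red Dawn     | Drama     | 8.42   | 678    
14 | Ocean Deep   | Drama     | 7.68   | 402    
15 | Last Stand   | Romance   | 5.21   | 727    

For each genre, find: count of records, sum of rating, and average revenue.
SELECT genre,
       COUNT(*) as cnt,
       SUM(rating) as total_rating,
       AVG(revenue) as avg_revenue
FROM movies
GROUP BY genre

Result:
  Action: 3 records, 18.23 total rating, 360.00 avg revenue
  Animation: 2 records, 15.51 total rating, 366.00 avg revenue
  Drama: 5 records, 36.42 total rating, 439.80 avg revenue
  Romance: 3 records, 17.50 total rating, 505.00 avg revenue
  Thriller: 2 records, 14.15 total rating, 428.00 avg revenue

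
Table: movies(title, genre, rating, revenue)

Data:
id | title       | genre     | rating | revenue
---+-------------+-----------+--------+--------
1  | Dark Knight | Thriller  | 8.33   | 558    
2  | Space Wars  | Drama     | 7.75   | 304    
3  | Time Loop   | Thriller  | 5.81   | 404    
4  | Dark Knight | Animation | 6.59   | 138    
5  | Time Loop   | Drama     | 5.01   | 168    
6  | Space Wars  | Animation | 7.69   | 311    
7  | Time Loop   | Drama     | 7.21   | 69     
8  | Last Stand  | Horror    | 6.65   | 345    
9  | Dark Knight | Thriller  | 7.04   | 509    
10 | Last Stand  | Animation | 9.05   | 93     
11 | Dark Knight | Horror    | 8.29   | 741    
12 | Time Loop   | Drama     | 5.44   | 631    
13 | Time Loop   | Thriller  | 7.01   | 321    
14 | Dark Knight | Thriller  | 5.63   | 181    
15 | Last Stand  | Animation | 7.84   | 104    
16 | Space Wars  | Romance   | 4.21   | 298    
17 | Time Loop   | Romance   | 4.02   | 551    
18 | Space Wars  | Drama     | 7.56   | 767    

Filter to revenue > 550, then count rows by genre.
SELECT genre, COUNT(*)
FROM movies
WHERE revenue > 550
GROUP BY genre

Note: WHERE filters rows before grouping.

Result:
  Drama: 2
  Horror: 1
  Romance: 1
  Thriller: 1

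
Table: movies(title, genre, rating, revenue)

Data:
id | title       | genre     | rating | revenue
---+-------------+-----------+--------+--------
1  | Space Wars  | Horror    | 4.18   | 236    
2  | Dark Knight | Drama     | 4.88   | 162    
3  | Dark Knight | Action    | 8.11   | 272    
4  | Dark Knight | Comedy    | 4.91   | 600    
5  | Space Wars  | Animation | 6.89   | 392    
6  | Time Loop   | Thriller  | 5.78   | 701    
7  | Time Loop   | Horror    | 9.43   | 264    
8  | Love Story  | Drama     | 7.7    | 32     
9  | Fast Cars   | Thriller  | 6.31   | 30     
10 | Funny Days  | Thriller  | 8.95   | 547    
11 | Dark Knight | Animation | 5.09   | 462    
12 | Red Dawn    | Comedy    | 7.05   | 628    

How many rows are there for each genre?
SELECT genre, COUNT(*) as count
FROM movies
GROUP BY genre

Result:
  Action: 1
  Animation: 2
  Comedy: 2
  Drama: 2
  Horror: 2
  Thriller: 3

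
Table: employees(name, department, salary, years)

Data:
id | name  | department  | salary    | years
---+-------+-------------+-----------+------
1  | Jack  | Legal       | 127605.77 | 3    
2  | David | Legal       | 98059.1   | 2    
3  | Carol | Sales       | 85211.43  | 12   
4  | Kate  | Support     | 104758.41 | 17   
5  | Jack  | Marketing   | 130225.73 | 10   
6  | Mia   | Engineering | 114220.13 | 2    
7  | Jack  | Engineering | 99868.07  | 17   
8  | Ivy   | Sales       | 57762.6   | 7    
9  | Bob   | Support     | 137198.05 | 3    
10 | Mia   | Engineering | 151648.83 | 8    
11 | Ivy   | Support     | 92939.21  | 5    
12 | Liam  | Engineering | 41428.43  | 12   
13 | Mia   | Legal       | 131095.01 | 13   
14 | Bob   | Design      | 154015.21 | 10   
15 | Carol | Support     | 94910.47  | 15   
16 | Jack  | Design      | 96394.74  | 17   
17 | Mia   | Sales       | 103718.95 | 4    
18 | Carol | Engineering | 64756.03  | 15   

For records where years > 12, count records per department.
SELECT department, COUNT(*)
FROM employees
WHERE years > 12
GROUP BY department

Note: WHERE filters rows before grouping.

Result:
  Design: 1
  Engineering: 2
  Legal: 1
  Support: 2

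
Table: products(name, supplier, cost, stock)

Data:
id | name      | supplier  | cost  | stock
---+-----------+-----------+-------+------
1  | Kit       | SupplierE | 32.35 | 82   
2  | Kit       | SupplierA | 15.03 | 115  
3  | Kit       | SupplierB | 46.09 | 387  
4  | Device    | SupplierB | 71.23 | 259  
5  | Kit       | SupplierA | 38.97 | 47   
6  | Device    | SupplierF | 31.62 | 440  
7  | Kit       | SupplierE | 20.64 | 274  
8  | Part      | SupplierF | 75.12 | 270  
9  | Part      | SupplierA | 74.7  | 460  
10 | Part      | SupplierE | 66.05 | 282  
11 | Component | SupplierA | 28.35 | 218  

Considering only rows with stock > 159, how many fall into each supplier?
SELECT supplier, COUNT(*)
FROM products
WHERE stock > 159
GROUP BY supplier

Note: WHERE filters rows before grouping.

Result:
  SupplierA: 2
  SupplierB: 2
  SupplierE: 2
  SupplierF: 2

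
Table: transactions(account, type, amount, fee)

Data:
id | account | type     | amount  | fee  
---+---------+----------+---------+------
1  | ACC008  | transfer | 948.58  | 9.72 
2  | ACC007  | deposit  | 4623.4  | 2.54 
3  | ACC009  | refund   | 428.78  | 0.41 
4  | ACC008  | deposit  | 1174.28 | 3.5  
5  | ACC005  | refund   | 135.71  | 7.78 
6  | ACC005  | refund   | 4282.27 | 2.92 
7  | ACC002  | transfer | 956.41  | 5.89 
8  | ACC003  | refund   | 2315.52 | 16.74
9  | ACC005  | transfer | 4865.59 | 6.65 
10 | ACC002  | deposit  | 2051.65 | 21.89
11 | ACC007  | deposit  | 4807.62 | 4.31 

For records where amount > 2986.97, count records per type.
SELECT type, COUNT(*)
FROM transactions
WHERE amount > 2986.97
GROUP BY type

Note: WHERE filters rows before grouping.

Result:
  deposit: 2
  refund: 1
  transfer: 1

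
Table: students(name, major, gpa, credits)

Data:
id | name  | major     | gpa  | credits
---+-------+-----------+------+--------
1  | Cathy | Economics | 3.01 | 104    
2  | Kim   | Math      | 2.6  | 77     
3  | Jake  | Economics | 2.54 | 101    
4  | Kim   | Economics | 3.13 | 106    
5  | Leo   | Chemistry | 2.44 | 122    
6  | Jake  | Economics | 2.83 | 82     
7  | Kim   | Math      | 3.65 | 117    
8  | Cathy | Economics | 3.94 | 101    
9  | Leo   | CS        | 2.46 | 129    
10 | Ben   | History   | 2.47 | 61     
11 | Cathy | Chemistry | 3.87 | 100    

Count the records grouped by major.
SELECT major, COUNT(*) as count
FROM students
GROUP BY major

Result:
  CS: 1
  Chemistry: 2
  Economics: 5
  History: 1
  Math: 2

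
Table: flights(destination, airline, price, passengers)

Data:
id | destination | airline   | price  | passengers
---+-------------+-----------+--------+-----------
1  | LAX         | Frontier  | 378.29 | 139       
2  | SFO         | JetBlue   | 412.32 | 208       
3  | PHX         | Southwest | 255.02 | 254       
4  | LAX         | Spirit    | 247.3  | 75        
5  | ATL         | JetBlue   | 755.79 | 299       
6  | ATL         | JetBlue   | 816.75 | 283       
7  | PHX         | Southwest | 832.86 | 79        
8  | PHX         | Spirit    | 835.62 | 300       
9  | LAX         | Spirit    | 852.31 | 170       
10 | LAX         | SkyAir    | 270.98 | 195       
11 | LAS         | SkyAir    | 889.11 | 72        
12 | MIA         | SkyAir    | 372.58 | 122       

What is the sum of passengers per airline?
SELECT airline, SUM(passengers) as result
FROM flights
GROUP BY airline

Result:
  Frontier: 139
  JetBlue: 790
  SkyAir: 389
  Southwest: 333
  Spirit: 545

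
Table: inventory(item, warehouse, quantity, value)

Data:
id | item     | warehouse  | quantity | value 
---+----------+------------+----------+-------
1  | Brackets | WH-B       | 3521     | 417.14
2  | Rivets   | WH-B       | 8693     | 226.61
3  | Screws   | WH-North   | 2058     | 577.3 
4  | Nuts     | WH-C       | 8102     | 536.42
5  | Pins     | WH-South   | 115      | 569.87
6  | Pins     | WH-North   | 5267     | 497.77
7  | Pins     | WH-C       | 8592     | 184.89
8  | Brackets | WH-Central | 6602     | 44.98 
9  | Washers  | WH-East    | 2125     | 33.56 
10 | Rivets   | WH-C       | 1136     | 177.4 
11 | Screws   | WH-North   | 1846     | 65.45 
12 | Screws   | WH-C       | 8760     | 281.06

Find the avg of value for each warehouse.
SELECT warehouse, AVG(value) as result
FROM inventory
GROUP BY warehouse

Result:
  WH-B: 321.88
  WH-C: 294.94
  WH-Central: 44.98
  WH-East: 33.56
  WH-North: 380.17
  WH-South: 569.87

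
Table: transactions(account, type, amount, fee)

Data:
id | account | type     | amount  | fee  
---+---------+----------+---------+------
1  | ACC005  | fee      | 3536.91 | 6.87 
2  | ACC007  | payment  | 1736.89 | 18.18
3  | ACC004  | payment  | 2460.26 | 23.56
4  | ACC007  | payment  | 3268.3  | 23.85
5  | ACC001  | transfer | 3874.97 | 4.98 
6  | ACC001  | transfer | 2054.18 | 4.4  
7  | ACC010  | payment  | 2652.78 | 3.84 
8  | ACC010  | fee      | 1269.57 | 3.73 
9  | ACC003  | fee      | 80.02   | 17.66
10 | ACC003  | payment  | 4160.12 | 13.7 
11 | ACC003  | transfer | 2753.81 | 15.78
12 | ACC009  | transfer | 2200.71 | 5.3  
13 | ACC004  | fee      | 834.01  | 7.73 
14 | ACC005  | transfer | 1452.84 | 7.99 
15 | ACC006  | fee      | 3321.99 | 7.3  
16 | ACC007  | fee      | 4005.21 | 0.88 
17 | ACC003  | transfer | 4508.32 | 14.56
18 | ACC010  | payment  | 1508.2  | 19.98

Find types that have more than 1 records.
SELECT type, COUNT(*) as cnt
FROM transactions
GROUP BY type
HAVING COUNT(*) > 1

Result:
  fee: 6
  payment: 6
  transfer: 6

Note: HAVING filters groups after aggregation, WHERE filters rows before.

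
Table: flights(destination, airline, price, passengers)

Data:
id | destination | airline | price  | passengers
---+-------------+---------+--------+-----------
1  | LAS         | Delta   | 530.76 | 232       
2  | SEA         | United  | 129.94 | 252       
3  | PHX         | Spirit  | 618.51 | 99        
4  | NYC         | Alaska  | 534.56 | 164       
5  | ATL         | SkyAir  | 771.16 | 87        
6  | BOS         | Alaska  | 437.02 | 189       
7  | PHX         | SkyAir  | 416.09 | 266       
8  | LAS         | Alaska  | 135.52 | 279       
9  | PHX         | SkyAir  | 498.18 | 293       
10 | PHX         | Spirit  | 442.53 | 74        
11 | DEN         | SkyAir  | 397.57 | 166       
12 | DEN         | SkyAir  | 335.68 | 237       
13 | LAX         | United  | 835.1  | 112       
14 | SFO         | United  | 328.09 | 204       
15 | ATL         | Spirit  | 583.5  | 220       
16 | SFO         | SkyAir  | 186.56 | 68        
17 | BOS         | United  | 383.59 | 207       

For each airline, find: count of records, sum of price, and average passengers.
SELECT airline,
       COUNT(*) as cnt,
       SUM(price) as total_price,
       AVG(passengers) as avg_passengers
FROM flights
GROUP BY airline

Result:
  Alaska: 3 records, 1107.10 total price, 210.67 avg passengers
  Delta: 1 records, 530.76 total price, 232.00 avg passengers
  SkyAir: 6 records, 2605.24 total price, 186.17 avg passengers
  Spirit: 3 records, 1644.54 total price, 131.00 avg passengers
  United: 4 records, 1676.72 total price, 193.75 avg passengers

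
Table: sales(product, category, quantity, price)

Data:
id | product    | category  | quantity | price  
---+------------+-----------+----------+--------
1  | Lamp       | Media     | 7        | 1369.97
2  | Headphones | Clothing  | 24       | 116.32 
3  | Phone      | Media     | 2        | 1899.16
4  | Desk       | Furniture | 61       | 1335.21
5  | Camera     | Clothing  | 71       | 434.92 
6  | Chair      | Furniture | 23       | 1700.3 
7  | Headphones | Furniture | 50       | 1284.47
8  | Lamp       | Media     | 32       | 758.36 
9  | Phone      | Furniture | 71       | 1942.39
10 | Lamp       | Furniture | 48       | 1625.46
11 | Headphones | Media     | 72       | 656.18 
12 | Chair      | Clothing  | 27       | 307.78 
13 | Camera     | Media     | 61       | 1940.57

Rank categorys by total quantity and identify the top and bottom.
SELECT category, SUM(quantity)
FROM sales
GROUP BY category
ORDER BY SUM(quantity)

All groups:
  Clothing: 122
  Media: 174
  Furniture: 253

Highest: Furniture (253)
Lowest: Clothing (122)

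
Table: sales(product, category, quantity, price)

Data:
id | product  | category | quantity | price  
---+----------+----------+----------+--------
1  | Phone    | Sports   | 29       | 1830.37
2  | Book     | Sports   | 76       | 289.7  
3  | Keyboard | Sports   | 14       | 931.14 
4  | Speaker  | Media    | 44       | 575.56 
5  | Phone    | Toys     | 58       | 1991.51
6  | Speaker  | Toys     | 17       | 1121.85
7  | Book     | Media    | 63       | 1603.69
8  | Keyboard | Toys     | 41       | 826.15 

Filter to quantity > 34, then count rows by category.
SELECT category, COUNT(*)
FROM sales
WHERE quantity > 34
GROUP BY category

Note: WHERE filters rows before grouping.

Result:
  Media: 2
  Sports: 1
  Toys: 2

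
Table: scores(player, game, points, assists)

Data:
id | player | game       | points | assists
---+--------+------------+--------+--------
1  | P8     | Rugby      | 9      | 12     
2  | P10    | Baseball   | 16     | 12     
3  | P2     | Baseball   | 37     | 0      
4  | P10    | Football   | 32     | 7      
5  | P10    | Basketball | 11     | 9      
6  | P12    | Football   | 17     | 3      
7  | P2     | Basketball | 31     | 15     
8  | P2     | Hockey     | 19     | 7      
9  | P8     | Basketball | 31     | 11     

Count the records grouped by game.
SELECT game, COUNT(*) as count
FROM scores
GROUP BY game

Result:
  Baseball: 2
  Basketball: 3
  Football: 2
  Hockey: 1
  Rugby: 1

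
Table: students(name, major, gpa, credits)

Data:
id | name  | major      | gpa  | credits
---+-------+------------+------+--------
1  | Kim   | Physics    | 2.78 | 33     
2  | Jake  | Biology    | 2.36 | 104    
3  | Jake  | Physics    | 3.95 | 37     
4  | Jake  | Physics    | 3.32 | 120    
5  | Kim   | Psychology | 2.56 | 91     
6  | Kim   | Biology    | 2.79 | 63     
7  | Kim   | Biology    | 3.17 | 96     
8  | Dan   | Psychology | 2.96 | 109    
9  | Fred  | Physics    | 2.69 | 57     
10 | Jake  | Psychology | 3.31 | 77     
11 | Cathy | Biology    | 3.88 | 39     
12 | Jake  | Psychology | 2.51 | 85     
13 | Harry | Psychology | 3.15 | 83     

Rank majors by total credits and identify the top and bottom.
SELECT major, SUM(credits)
FROM students
GROUP BY major
ORDER BY SUM(credits)

All groups:
  Physics: 247
  Biology: 302
  Psychology: 445

Highest: Psychology (445)
Lowest: Physics (247)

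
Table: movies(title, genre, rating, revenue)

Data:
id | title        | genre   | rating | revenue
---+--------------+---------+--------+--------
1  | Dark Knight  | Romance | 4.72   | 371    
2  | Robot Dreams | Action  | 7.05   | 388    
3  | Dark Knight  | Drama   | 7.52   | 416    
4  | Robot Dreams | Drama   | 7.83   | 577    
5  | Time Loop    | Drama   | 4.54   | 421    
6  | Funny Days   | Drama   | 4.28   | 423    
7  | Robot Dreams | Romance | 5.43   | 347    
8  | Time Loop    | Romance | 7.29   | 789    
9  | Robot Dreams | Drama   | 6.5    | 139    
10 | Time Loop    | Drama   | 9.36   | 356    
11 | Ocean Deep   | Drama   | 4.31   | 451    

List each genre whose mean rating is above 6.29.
SELECT genre, AVG(rating)
FROM movies
GROUP BY genre
HAVING AVG(rating) > 6.29

Result:
  Action: avg=7.05
  Drama: avg=6.33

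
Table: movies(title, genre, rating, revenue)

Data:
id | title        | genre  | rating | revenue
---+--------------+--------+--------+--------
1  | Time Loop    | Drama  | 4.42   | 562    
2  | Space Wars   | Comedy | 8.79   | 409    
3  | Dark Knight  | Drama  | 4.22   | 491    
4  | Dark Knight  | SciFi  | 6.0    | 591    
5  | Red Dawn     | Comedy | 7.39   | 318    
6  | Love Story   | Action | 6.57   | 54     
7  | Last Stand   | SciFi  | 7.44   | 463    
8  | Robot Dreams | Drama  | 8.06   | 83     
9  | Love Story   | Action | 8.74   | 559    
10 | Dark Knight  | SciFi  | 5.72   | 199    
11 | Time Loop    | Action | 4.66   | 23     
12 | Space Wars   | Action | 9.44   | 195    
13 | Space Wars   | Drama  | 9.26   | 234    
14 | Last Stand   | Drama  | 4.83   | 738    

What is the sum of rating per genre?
SELECT genre, SUM(rating) as result
FROM movies
GROUP BY genre

Result:
  Action: 29.41
  Comedy: 16.18
  Drama: 30.79
  SciFi: 19.16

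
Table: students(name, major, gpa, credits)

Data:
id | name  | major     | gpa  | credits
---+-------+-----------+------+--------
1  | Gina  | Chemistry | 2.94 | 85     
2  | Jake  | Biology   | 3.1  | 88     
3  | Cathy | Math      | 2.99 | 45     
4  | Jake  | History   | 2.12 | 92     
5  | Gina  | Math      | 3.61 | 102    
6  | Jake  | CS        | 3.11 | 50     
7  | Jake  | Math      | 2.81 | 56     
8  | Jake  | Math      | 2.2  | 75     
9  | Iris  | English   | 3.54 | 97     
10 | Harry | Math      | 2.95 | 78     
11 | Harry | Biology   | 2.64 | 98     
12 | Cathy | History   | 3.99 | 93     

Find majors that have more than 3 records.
SELECT major, COUNT(*) as cnt
FROM students
GROUP BY major
HAVING COUNT(*) > 3

Result:
  Math: 5

Note: HAVING filters groups after aggregation, WHERE filters rows before.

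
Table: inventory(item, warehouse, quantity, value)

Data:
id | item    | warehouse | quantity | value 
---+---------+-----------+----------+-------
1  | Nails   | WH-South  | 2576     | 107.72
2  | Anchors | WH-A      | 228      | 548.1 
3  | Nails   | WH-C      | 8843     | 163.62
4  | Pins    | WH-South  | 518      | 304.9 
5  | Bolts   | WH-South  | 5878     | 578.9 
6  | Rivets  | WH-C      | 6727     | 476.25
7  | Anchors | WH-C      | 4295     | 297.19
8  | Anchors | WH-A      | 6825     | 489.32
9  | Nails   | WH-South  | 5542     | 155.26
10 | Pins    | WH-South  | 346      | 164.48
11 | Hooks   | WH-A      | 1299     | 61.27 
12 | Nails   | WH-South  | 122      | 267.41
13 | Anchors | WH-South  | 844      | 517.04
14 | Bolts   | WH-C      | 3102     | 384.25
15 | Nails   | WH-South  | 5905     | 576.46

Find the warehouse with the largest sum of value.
SELECT warehouse, SUM(value) as val
FROM inventory
GROUP BY warehouse
ORDER BY val DESC
LIMIT 1

Result: WH-South with sum(value) = 2672.17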